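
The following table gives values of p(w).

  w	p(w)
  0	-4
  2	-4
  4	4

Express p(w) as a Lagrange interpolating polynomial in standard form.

p(w) = w^2 - 2w - 4

Build the Lagrange basis polynomials:
L_0(w) = (w - 2)(w - 4) / [8] = (1/8)w^2 - (3/4)w + 1
L_1(w) = w(w - 4) / [-4] = -(1/4)w^2 + w
L_2(w) = w(w - 2) / [8] = (1/8)w^2 - (1/4)w
p(w) = (-4)·L_0 + (-4)·L_1 + 4·L_2
  (-4)·L_0(w) = -(1/2)w^2 + 3w - 4
  (-4)·L_1(w) = w^2 - 4w
  4·L_2(w) = (1/2)w^2 - w
Adding term by term: w^2 - 2w - 4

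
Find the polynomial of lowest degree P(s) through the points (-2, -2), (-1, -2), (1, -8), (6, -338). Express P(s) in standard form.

Newton's divided differences:
P[-2,-1] = (-2 - (-2)) / (-1 - (-2)) = 0
P[-1,1] = (-8 - (-2)) / (1 - (-1)) = -3
P[1,6] = (-338 - (-8)) / (6 - 1) = -66
P[-2,-1,1] = (-3 - 0) / (1 - (-2)) = -1
P[-1,1,6] = (-66 - (-3)) / (6 - (-1)) = -9
P[-2,-1,1,6] = (-9 - (-1)) / (6 - (-2)) = -1
P(s) = -2 + (-1)·(s + 2)(s + 1) + (-1)·(s + 2)(s + 1)(s - 1)
Expanding: P(s) = -s^3 - 3s^2 - 2s - 2

P(s) = -s^3 - 3s^2 - 2s - 2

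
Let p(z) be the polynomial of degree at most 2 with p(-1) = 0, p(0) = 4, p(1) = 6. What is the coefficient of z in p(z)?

3

Build the Lagrange basis polynomials:
L_0(z) = z(z - 1) / [2] = (1/2)z^2 - (1/2)z
L_1(z) = (z + 1)(z - 1) / [-1] = -z^2 + 1
L_2(z) = (z + 1)z / [2] = (1/2)z^2 + (1/2)z
p(z) = 0·L_0 + 4·L_1 + 6·L_2
Only the coefficient of z is needed; take it from each L_i and combine:
0·(-1/2) + 4·(0) + 6·(1/2) = 3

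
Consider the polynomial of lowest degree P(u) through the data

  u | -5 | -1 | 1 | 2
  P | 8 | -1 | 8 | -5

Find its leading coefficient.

L_0(u) = (u + 1)(u - 1)(u - 2) / [-168] = -(1/168)u^3 + (1/84)u^2 + (1/168)u - 1/84
L_1(u) = (u + 5)(u - 1)(u - 2) / [24] = (1/24)u^3 + (1/12)u^2 - (13/24)u + 5/12
L_2(u) = (u + 5)(u + 1)(u - 2) / [-12] = -(1/12)u^3 - (1/3)u^2 + (7/12)u + 5/6
L_3(u) = (u + 5)(u + 1)(u - 1) / [21] = (1/21)u^3 + (5/21)u^2 - (1/21)u - 5/21
P(u) = 8·L_0 + (-1)·L_1 + 8·L_2 + (-5)·L_3
Only the coefficient of u^3 is needed; take it from each L_i and combine:
8·(-1/168) + (-1)·(1/24) + 8·(-1/12) + (-5)·(1/21) = -167/168

-167/168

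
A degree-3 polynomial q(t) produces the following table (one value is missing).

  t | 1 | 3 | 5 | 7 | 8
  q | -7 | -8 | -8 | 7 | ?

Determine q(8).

The 4 known values determine q uniquely (degree ≤ 3).
L_0(8) = (5)·(3)·(1)/[(-2)·(-4)·(-6)] = -5/16
L_1(8) = (7)·(3)·(1)/[(2)·(-2)·(-4)] = 21/16
L_2(8) = (7)·(5)·(1)/[(4)·(2)·(-2)] = -35/16
L_3(8) = (7)·(5)·(3)/[(6)·(4)·(2)] = 35/16
Sum: (-7)·(-5/16) + (-8)·(21/16) + (-8)·(-35/16) + 7·(35/16) = 49/2

49/2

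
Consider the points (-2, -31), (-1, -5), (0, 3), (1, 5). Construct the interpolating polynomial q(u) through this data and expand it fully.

q(u) = 2u^3 - 3u^2 + 3u + 3

Newton's divided differences:
q[-2,-1] = (-5 - (-31)) / (-1 - (-2)) = 26
q[-1,0] = (3 - (-5)) / (0 - (-1)) = 8
q[0,1] = (5 - 3) / (1 - 0) = 2
q[-2,-1,0] = (8 - 26) / (0 - (-2)) = -9
q[-1,0,1] = (2 - 8) / (1 - (-1)) = -3
q[-2,-1,0,1] = (-3 - (-9)) / (1 - (-2)) = 2
q(u) = -31 + 26·(u + 2) + (-9)·(u + 2)(u + 1) + 2·(u + 2)(u + 1)u
Expanding: q(u) = 2u^3 - 3u^2 + 3u + 3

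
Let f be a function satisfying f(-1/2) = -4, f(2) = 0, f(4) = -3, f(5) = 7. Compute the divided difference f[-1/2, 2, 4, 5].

f[-1/2,2] = (0 - (-4)) / (2 - (-1/2)) = 8/5
f[2,4] = (-3 - 0) / (4 - 2) = -3/2
f[4,5] = (7 - (-3)) / (5 - 4) = 10
f[-1/2,2,4] = (-3/2 - 8/5) / (4 - (-1/2)) = -31/45
f[2,4,5] = (10 - (-3/2)) / (5 - 2) = 23/6
f[-1/2,2,4,5] = (23/6 - (-31/45)) / (5 - (-1/2)) = 37/45

37/45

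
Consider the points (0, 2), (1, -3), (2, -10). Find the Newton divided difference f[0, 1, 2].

f[0,1] = (-3 - 2) / (1 - 0) = -5
f[1,2] = (-10 - (-3)) / (2 - 1) = -7
f[0,1,2] = (-7 - (-5)) / (2 - 0) = -1

-1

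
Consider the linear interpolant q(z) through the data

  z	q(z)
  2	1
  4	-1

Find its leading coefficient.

-1

The leading coefficient equals the top divided difference q[2,4].
q[2,4] = (-1 - 1) / (4 - 2) = -1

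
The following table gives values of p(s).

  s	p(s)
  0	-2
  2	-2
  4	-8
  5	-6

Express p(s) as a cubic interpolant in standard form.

Build the Lagrange basis polynomials:
L_0(s) = (s - 2)(s - 4)(s - 5) / [-40] = -(1/40)s^3 + (11/40)s^2 - (19/20)s + 1
L_1(s) = s(s - 4)(s - 5) / [12] = (1/12)s^3 - (3/4)s^2 + (5/3)s
L_2(s) = s(s - 2)(s - 5) / [-8] = -(1/8)s^3 + (7/8)s^2 - (5/4)s
L_3(s) = s(s - 2)(s - 4) / [15] = (1/15)s^3 - (2/5)s^2 + (8/15)s
p(s) = (-2)·L_0 + (-2)·L_1 + (-8)·L_2 + (-6)·L_3
  (-2)·L_0(s) = (1/20)s^3 - (11/20)s^2 + (19/10)s - 2
  (-2)·L_1(s) = -(1/6)s^3 + (3/2)s^2 - (10/3)s
  (-8)·L_2(s) = s^3 - 7s^2 + 10s
  (-6)·L_3(s) = -(2/5)s^3 + (12/5)s^2 - (16/5)s
Adding term by term: (29/60)s^3 - (73/20)s^2 + (161/30)s - 2

p(s) = (29/60)s^3 - (73/20)s^2 + (161/30)s - 2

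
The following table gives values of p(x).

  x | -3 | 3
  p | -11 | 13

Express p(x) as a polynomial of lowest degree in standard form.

L_0(x) = (x - 3) / [-6] = -(1/6)x + 1/2
L_1(x) = (x + 3) / [6] = (1/6)x + 1/2
p(x) = (-11)·L_0 + 13·L_1
  (-11)·L_0(x) = (11/6)x - 11/2
  13·L_1(x) = (13/6)x + 13/2
Adding term by term: 4x + 1

p(x) = 4x + 1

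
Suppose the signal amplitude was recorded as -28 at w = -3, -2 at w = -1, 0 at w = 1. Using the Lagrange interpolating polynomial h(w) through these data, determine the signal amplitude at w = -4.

-50

Evaluate each Lagrange basis at w = -4:
L_0(-4) = (-3)·(-5)/[(-2)·(-4)] = 15/8
L_1(-4) = (-1)·(-5)/[(2)·(-2)] = -5/4
L_2(-4) = (-1)·(-3)/[(4)·(2)] = 3/8
Sum: (-28)·(15/8) + (-2)·(-5/4) + 0 = -50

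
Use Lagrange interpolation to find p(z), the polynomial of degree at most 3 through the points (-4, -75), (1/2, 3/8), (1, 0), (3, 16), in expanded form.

Build the Lagrange basis polynomials:
L_0(z) = (z - 1/2)(z - 1)(z - 3) / [-315/2] = -(2/315)z^3 + (1/35)z^2 - (2/63)z + 1/105
L_1(z) = (z + 4)(z - 1)(z - 3) / [45/8] = (8/45)z^3 - (104/45)z + 32/15
L_2(z) = (z + 4)(z - 1/2)(z - 3) / [-5] = -(1/5)z^3 - (1/10)z^2 + (5/2)z - 6/5
L_3(z) = (z + 4)(z - 1/2)(z - 1) / [35] = (1/35)z^3 + (1/14)z^2 - (11/70)z + 2/35
p(z) = (-75)·L_0 + (3/8)·L_1 + 0·L_2 + 16·L_3
  (-75)·L_0(z) = (10/21)z^3 - (15/7)z^2 + (50/21)z - 5/7
  (3/8)·L_1(z) = (1/15)z^3 - (13/15)z + 4/5
  0·L_2(z) = 0
  16·L_3(z) = (16/35)z^3 + (8/7)z^2 - (88/35)z + 32/35
Adding term by term: z^3 - z^2 - z + 1

p(z) = z^3 - z^2 - z + 1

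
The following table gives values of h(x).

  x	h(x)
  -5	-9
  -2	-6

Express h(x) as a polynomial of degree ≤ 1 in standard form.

L_0(x) = (x + 2) / [-3] = -(1/3)x - 2/3
L_1(x) = (x + 5) / [3] = (1/3)x + 5/3
h(x) = (-9)·L_0 + (-6)·L_1
  (-9)·L_0(x) = 3x + 6
  (-6)·L_1(x) = -2x - 10
Adding term by term: x - 4

h(x) = x - 4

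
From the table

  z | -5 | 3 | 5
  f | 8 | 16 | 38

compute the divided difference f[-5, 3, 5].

f[-5,3] = (16 - 8) / (3 - (-5)) = 1
f[3,5] = (38 - 16) / (5 - 3) = 11
f[-5,3,5] = (11 - 1) / (5 - (-5)) = 1

1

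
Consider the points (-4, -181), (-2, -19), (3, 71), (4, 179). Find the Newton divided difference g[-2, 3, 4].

15

g[-2,3] = (71 - (-19)) / (3 - (-2)) = 18
g[3,4] = (179 - 71) / (4 - 3) = 108
g[-2,3,4] = (108 - 18) / (4 - (-2)) = 15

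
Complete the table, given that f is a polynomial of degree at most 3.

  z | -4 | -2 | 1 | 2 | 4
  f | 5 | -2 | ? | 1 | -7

The 4 known values determine f uniquely (degree ≤ 3).
Evaluate each Lagrange basis at z = 1:
L_0(1) = (3)·(-1)·(-3)/[(-2)·(-6)·(-8)] = -3/32
L_1(1) = (5)·(-1)·(-3)/[(2)·(-4)·(-6)] = 5/16
L_2(1) = (5)·(3)·(-3)/[(6)·(4)·(-2)] = 15/16
L_3(1) = (5)·(3)·(-1)/[(8)·(6)·(2)] = -5/32
Sum: 5·(-3/32) + (-2)·(5/16) + 1·(15/16) + (-7)·(-5/32) = 15/16

15/16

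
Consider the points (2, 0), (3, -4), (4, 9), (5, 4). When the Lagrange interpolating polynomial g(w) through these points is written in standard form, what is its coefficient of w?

-1189/6

Build the Lagrange basis polynomials:
L_0(w) = (w - 3)(w - 4)(w - 5) / [-6] = -(1/6)w^3 + 2w^2 - (47/6)w + 10
L_1(w) = (w - 2)(w - 4)(w - 5) / [2] = (1/2)w^3 - (11/2)w^2 + 19w - 20
L_2(w) = (w - 2)(w - 3)(w - 5) / [-2] = -(1/2)w^3 + 5w^2 - (31/2)w + 15
L_3(w) = (w - 2)(w - 3)(w - 4) / [6] = (1/6)w^3 - (3/2)w^2 + (13/3)w - 4
g(w) = 0·L_0 + (-4)·L_1 + 9·L_2 + 4·L_3
Only the coefficient of w is needed; take it from each L_i and combine:
0·(-47/6) + (-4)·(19) + 9·(-31/2) + 4·(13/3) = -1189/6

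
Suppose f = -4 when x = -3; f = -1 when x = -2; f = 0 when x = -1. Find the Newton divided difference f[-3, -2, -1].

-1

f[-3,-2] = (-1 - (-4)) / (-2 - (-3)) = 3
f[-2,-1] = (0 - (-1)) / (-1 - (-2)) = 1
f[-3,-2,-1] = (1 - 3) / (-1 - (-3)) = -1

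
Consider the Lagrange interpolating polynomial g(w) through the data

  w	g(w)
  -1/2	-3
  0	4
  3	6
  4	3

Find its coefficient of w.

935/84

L_0(w) = w(w - 3)(w - 4) / [-63/8] = -(8/63)w^3 + (8/9)w^2 - (32/21)w
L_1(w) = (w + 1/2)(w - 3)(w - 4) / [6] = (1/6)w^3 - (13/12)w^2 + (17/12)w + 1
L_2(w) = (w + 1/2)w(w - 4) / [-21/2] = -(2/21)w^3 + (1/3)w^2 + (4/21)w
L_3(w) = (w + 1/2)w(w - 3) / [18] = (1/18)w^3 - (5/36)w^2 - (1/12)w
g(w) = (-3)·L_0 + 4·L_1 + 6·L_2 + 3·L_3
Only the coefficient of w is needed; take it from each L_i and combine:
(-3)·(-32/21) + 4·(17/12) + 6·(4/21) + 3·(-1/12) = 935/84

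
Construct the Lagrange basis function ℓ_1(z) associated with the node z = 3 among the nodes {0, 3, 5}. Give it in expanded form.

ℓ_1(z) = z(z - 5) / [(3)·(-2)]
       = (z^2 - 5z) / (-6)

ℓ_1(z) = -(1/6)z^2 + (5/6)z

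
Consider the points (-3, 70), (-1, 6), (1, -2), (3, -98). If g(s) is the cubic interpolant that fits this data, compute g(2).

-30

Evaluate each Lagrange basis at s = 2:
L_0(2) = (3)·(1)·(-1)/[(-2)·(-4)·(-6)] = 1/16
L_1(2) = (5)·(1)·(-1)/[(2)·(-2)·(-4)] = -5/16
L_2(2) = (5)·(3)·(-1)/[(4)·(2)·(-2)] = 15/16
L_3(2) = (5)·(3)·(1)/[(6)·(4)·(2)] = 5/16
Sum: 70·(1/16) + 6·(-5/16) + (-2)·(15/16) + (-98)·(5/16) = -30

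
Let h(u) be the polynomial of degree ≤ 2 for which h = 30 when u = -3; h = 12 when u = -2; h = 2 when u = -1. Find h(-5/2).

Using Newton's divided-difference form:
h[-3,-2] = (12 - 30) / (-2 - (-3)) = -18
h[-2,-1] = (2 - 12) / (-1 - (-2)) = -10
h[-3,-2,-1] = (-10 - (-18)) / (-1 - (-3)) = 4
h(-5/2) = 30 + (-18)·(1/2) + 4·(1/2)·(-1/2) = 20

20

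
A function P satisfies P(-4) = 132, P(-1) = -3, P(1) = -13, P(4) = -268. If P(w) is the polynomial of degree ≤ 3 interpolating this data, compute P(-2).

Evaluate each Lagrange basis at w = -2:
L_0(-2) = (-1)·(-3)·(-6)/[(-3)·(-5)·(-8)] = 3/20
L_1(-2) = (2)·(-3)·(-6)/[(3)·(-2)·(-5)] = 6/5
L_2(-2) = (2)·(-1)·(-6)/[(5)·(2)·(-3)] = -2/5
L_3(-2) = (2)·(-1)·(-3)/[(8)·(5)·(3)] = 1/20
Sum: 132·(3/20) + (-3)·(6/5) + (-13)·(-2/5) + (-268)·(1/20) = 8

8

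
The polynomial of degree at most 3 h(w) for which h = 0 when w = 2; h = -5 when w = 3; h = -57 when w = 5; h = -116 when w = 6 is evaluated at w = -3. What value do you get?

55

L_0(-3) = (-6)·(-8)·(-9)/[(-1)·(-3)·(-4)] = 36
L_1(-3) = (-5)·(-8)·(-9)/[(1)·(-2)·(-3)] = -60
L_2(-3) = (-5)·(-6)·(-9)/[(3)·(2)·(-1)] = 45
L_3(-3) = (-5)·(-6)·(-8)/[(4)·(3)·(1)] = -20
Sum: 0 + (-5)·(-60) + (-57)·(45) + (-116)·(-20) = 55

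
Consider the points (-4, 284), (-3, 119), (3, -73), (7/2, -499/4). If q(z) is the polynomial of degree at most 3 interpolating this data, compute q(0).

L_0(0) = (3)·(-3)·(-7/2)/[(-1)·(-7)·(-15/2)] = -3/5
L_1(0) = (4)·(-3)·(-7/2)/[(1)·(-6)·(-13/2)] = 14/13
L_2(0) = (4)·(3)·(-7/2)/[(7)·(6)·(-1/2)] = 2
L_3(0) = (4)·(3)·(-3)/[(15/2)·(13/2)·(1/2)] = -96/65
Sum: 284·(-3/5) + 119·(14/13) + (-73)·(2) + (-499/4)·(-96/65) = -4

-4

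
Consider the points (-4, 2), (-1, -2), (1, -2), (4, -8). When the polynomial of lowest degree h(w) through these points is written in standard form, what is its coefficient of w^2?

Build the Lagrange basis polynomials:
L_0(w) = (w + 1)(w - 1)(w - 4) / [-120] = -(1/120)w^3 + (1/30)w^2 + (1/120)w - 1/30
L_1(w) = (w + 4)(w - 1)(w - 4) / [30] = (1/30)w^3 - (1/30)w^2 - (8/15)w + 8/15
L_2(w) = (w + 4)(w + 1)(w - 4) / [-30] = -(1/30)w^3 - (1/30)w^2 + (8/15)w + 8/15
L_3(w) = (w + 4)(w + 1)(w - 1) / [120] = (1/120)w^3 + (1/30)w^2 - (1/120)w - 1/30
h(w) = 2·L_0 + (-2)·L_1 + (-2)·L_2 + (-8)·L_3
Only the coefficient of w^2 is needed; take it from each L_i and combine:
2·(1/30) + (-2)·(-1/30) + (-2)·(-1/30) + (-8)·(1/30) = -1/15

-1/15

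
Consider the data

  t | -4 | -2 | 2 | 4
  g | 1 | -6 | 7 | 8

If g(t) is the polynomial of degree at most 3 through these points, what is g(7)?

L_0(7) = (9)·(5)·(3)/[(-2)·(-6)·(-8)] = -45/32
L_1(7) = (11)·(5)·(3)/[(2)·(-4)·(-6)] = 55/16
L_2(7) = (11)·(9)·(3)/[(6)·(4)·(-2)] = -99/16
L_3(7) = (11)·(9)·(5)/[(8)·(6)·(2)] = 165/32
Sum: 1·(-45/32) + (-6)·(55/16) + 7·(-99/16) + 8·(165/32) = -771/32

-771/32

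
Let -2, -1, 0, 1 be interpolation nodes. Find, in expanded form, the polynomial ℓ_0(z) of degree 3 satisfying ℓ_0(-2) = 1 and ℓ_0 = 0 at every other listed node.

ℓ_0(z) = -(1/6)z^3 + (1/6)z

ℓ_0(z) = (z + 1)z(z - 1) / [(-1)·(-2)·(-3)]
       = (z^3 - z) / (-6)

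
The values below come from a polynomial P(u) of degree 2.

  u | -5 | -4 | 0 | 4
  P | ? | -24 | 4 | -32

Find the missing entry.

The 3 known values determine P uniquely (degree ≤ 2).
L_0(-5) = (-5)·(-9)/[(-4)·(-8)] = 45/32
L_1(-5) = (-1)·(-9)/[(4)·(-4)] = -9/16
L_2(-5) = (-1)·(-5)/[(8)·(4)] = 5/32
Sum: (-24)·(45/32) + 4·(-9/16) + (-32)·(5/32) = -41

-41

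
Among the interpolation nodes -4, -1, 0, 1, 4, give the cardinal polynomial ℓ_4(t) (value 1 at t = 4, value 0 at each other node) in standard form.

ℓ_4(t) = (1/480)t^4 + (1/120)t^3 - (1/480)t^2 - (1/120)t

ℓ_4(t) = (t + 4)(t + 1)t(t - 1) / [(8)·(5)·(4)·(3)]
       = (t^4 + 4t^3 - t^2 - 4t) / (480)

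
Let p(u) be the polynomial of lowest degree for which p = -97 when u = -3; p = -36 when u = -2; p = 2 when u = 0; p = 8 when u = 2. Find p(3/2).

17/4

Evaluate each Lagrange basis at u = 3/2:
L_0(3/2) = (7/2)·(3/2)·(-1/2)/[(-1)·(-3)·(-5)] = 7/40
L_1(3/2) = (9/2)·(3/2)·(-1/2)/[(1)·(-2)·(-4)] = -27/64
L_2(3/2) = (9/2)·(7/2)·(-1/2)/[(3)·(2)·(-2)] = 21/32
L_3(3/2) = (9/2)·(7/2)·(3/2)/[(5)·(4)·(2)] = 189/320
Sum: (-97)·(7/40) + (-36)·(-27/64) + 2·(21/32) + 8·(189/320) = 17/4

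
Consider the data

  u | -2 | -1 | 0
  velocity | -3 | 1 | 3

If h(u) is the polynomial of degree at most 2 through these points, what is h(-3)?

Using Newton's divided-difference form:
h[-2,-1] = (1 - (-3)) / (-1 - (-2)) = 4
h[-1,0] = (3 - 1) / (0 - (-1)) = 2
h[-2,-1,0] = (2 - 4) / (0 - (-2)) = -1
h(-3) = -3 + 4·(-1) + (-1)·(-1)·(-2) = -9

-9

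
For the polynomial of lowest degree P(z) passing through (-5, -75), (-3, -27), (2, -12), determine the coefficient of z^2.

L_0(z) = (z + 3)(z - 2) / [14] = (1/14)z^2 + (1/14)z - 3/7
L_1(z) = (z + 5)(z - 2) / [-10] = -(1/10)z^2 - (3/10)z + 1
L_2(z) = (z + 5)(z + 3) / [35] = (1/35)z^2 + (8/35)z + 3/7
P(z) = (-75)·L_0 + (-27)·L_1 + (-12)·L_2
Only the coefficient of z^2 is needed; take it from each L_i and combine:
(-75)·(1/14) + (-27)·(-1/10) + (-12)·(1/35) = -3

-3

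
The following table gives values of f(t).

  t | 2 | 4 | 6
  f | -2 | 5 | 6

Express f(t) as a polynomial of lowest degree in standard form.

L_0(t) = (t - 4)(t - 6) / [8] = (1/8)t^2 - (5/4)t + 3
L_1(t) = (t - 2)(t - 6) / [-4] = -(1/4)t^2 + 2t - 3
L_2(t) = (t - 2)(t - 4) / [8] = (1/8)t^2 - (3/4)t + 1
f(t) = (-2)·L_0 + 5·L_1 + 6·L_2
  (-2)·L_0(t) = -(1/4)t^2 + (5/2)t - 6
  5·L_1(t) = -(5/4)t^2 + 10t - 15
  6·L_2(t) = (3/4)t^2 - (9/2)t + 6
Adding term by term: -(3/4)t^2 + 8t - 15

f(t) = -(3/4)t^2 + 8t - 15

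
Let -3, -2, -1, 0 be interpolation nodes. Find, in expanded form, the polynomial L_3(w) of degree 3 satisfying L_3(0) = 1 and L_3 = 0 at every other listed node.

L_3(w) = (1/6)w^3 + w^2 + (11/6)w + 1

L_3(w) = (w + 3)(w + 2)(w + 1) / [(3)·(2)·(1)]
       = (w^3 + 6w^2 + 11w + 6) / (6)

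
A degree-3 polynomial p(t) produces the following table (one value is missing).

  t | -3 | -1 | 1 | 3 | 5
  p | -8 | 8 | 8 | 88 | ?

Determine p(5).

344

The 4 known values determine p uniquely (degree ≤ 3).
Evaluate each Lagrange basis at t = 5:
L_0(5) = (6)·(4)·(2)/[(-2)·(-4)·(-6)] = -1
L_1(5) = (8)·(4)·(2)/[(2)·(-2)·(-4)] = 4
L_2(5) = (8)·(6)·(2)/[(4)·(2)·(-2)] = -6
L_3(5) = (8)·(6)·(4)/[(6)·(4)·(2)] = 4
Sum: (-8)·(-1) + 8·(4) + 8·(-6) + 88·(4) = 344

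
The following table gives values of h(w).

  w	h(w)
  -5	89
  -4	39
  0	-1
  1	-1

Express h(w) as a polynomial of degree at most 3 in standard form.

Newton's divided differences:
h[-5,-4] = (39 - 89) / (-4 - (-5)) = -50
h[-4,0] = (-1 - 39) / (0 - (-4)) = -10
h[0,1] = (-1 - (-1)) / (1 - 0) = 0
h[-5,-4,0] = (-10 - (-50)) / (0 - (-5)) = 8
h[-4,0,1] = (0 - (-10)) / (1 - (-4)) = 2
h[-5,-4,0,1] = (2 - 8) / (1 - (-5)) = -1
h(w) = 89 + (-50)·(w + 5) + 8·(w + 5)(w + 4) + (-1)·(w + 5)(w + 4)w
Expanding: h(w) = -w^3 - w^2 + 2w - 1

h(w) = -w^3 - w^2 + 2w - 1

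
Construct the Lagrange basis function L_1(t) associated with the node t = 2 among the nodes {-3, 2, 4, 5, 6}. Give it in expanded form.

L_1(t) = -(1/120)t^4 + (1/10)t^3 - (29/120)t^2 - (17/20)t + 3

L_1(t) = (t + 3)(t - 4)(t - 5)(t - 6) / [(5)·(-2)·(-3)·(-4)]
       = (t^4 - 12t^3 + 29t^2 + 102t - 360) / (-120)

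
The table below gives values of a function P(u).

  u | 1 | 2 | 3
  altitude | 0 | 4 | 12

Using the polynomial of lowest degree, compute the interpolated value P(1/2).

Using Newton's divided-difference form:
P[1,2] = (4 - 0) / (2 - 1) = 4
P[2,3] = (12 - 4) / (3 - 2) = 8
P[1,2,3] = (8 - 4) / (3 - 1) = 2
P(1/2) = 0 + 4·(-1/2) + 2·(-1/2)·(-3/2) = -1/2

-1/2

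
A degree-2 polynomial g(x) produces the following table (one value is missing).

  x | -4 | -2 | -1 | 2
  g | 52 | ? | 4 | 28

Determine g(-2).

The 3 known values determine g uniquely (degree ≤ 2).
L_0(-2) = (-1)·(-4)/[(-3)·(-6)] = 2/9
L_1(-2) = (2)·(-4)/[(3)·(-3)] = 8/9
L_2(-2) = (2)·(-1)/[(6)·(3)] = -1/9
Sum: 52·(2/9) + 4·(8/9) + 28·(-1/9) = 12

12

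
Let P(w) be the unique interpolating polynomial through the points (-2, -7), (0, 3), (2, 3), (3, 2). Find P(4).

L_0(4) = (4)·(2)·(1)/[(-2)·(-4)·(-5)] = -1/5
L_1(4) = (6)·(2)·(1)/[(2)·(-2)·(-3)] = 1
L_2(4) = (6)·(4)·(1)/[(4)·(2)·(-1)] = -3
L_3(4) = (6)·(4)·(2)/[(5)·(3)·(1)] = 16/5
Sum: (-7)·(-1/5) + 3·(1) + 3·(-3) + 2·(16/5) = 9/5

9/5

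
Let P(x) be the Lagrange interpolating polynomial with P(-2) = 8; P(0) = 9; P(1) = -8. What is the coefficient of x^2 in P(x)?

-35/6

The leading coefficient equals the top divided difference P[-2,0,1].
P[-2,0] = (9 - 8) / (0 - (-2)) = 1/2
P[0,1] = (-8 - 9) / (1 - 0) = -17
P[-2,0,1] = (-17 - 1/2) / (1 - (-2)) = -35/6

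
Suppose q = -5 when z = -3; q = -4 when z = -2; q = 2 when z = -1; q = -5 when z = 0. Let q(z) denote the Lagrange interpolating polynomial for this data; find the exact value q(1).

Evaluate each Lagrange basis at z = 1:
L_0(1) = (3)·(2)·(1)/[(-1)·(-2)·(-3)] = -1
L_1(1) = (4)·(2)·(1)/[(1)·(-1)·(-2)] = 4
L_2(1) = (4)·(3)·(1)/[(2)·(1)·(-1)] = -6
L_3(1) = (4)·(3)·(2)/[(3)·(2)·(1)] = 4
Sum: (-5)·(-1) + (-4)·(4) + 2·(-6) + (-5)·(4) = -43

-43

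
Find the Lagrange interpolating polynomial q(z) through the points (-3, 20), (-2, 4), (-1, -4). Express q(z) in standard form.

q(z) = 4z^2 + 4z - 4

Build the Lagrange basis polynomials:
L_0(z) = (z + 2)(z + 1) / [2] = (1/2)z^2 + (3/2)z + 1
L_1(z) = (z + 3)(z + 1) / [-1] = -z^2 - 4z - 3
L_2(z) = (z + 3)(z + 2) / [2] = (1/2)z^2 + (5/2)z + 3
q(z) = 20·L_0 + 4·L_1 + (-4)·L_2
  20·L_0(z) = 10z^2 + 30z + 20
  4·L_1(z) = -4z^2 - 16z - 12
  (-4)·L_2(z) = -2z^2 - 10z - 12
Adding term by term: 4z^2 + 4z - 4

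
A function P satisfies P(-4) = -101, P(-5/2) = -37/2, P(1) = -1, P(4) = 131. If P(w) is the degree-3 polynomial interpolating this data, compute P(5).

L_0(5) = (15/2)·(4)·(1)/[(-3/2)·(-5)·(-8)] = -1/2
L_1(5) = (9)·(4)·(1)/[(3/2)·(-7/2)·(-13/2)] = 96/91
L_2(5) = (9)·(15/2)·(1)/[(5)·(7/2)·(-3)] = -9/7
L_3(5) = (9)·(15/2)·(4)/[(8)·(13/2)·(3)] = 45/26
Sum: (-101)·(-1/2) + (-37/2)·(96/91) + (-1)·(-9/7) + 131·(45/26) = 259

259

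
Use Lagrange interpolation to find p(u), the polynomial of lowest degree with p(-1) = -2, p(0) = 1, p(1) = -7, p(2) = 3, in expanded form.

L_0(u) = u(u - 1)(u - 2) / [-6] = -(1/6)u^3 + (1/2)u^2 - (1/3)u
L_1(u) = (u + 1)(u - 1)(u - 2) / [2] = (1/2)u^3 - u^2 - (1/2)u + 1
L_2(u) = (u + 1)u(u - 2) / [-2] = -(1/2)u^3 + (1/2)u^2 + u
L_3(u) = (u + 1)u(u - 1) / [6] = (1/6)u^3 - (1/6)u
p(u) = (-2)·L_0 + 1·L_1 + (-7)·L_2 + 3·L_3
  (-2)·L_0(u) = (1/3)u^3 - u^2 + (2/3)u
  1·L_1(u) = (1/2)u^3 - u^2 - (1/2)u + 1
  (-7)·L_2(u) = (7/2)u^3 - (7/2)u^2 - 7u
  3·L_3(u) = (1/2)u^3 - (1/2)u
Adding term by term: (29/6)u^3 - (11/2)u^2 - (22/3)u + 1

p(u) = (29/6)u^3 - (11/2)u^2 - (22/3)u + 1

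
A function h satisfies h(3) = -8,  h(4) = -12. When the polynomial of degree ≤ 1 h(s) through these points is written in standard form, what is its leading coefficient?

-4

Build the Lagrange basis polynomials:
L_0(s) = (s - 4) / [-1] = -s + 4
L_1(s) = (s - 3) / [1] = s - 3
h(s) = (-8)·L_0 + (-12)·L_1
Only the coefficient of s is needed; take it from each L_i and combine:
(-8)·(-1) + (-12)·(1) = -4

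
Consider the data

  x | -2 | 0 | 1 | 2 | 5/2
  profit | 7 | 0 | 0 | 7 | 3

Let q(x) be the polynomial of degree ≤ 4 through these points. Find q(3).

Evaluate each Lagrange basis at x = 3:
L_0(3) = (3)·(2)·(1)·(1/2)/[(-2)·(-3)·(-4)·(-9/2)] = 1/36
L_1(3) = (5)·(2)·(1)·(1/2)/[(2)·(-1)·(-2)·(-5/2)] = -1/2
L_2(3) = (5)·(3)·(1)·(1/2)/[(3)·(1)·(-1)·(-3/2)] = 5/3
L_3(3) = (5)·(3)·(2)·(1/2)/[(4)·(2)·(1)·(-1/2)] = -15/4
L_4(3) = (5)·(3)·(2)·(1)/[(9/2)·(5/2)·(3/2)·(1/2)] = 32/9
Sum: 7·(1/36) + 0 + 0 + 7·(-15/4) + 3·(32/9) = -277/18

-277/18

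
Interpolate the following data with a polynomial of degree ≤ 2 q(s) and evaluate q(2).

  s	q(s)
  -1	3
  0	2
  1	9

Using Newton's divided-difference form:
q[-1,0] = (2 - 3) / (0 - (-1)) = -1
q[0,1] = (9 - 2) / (1 - 0) = 7
q[-1,0,1] = (7 - (-1)) / (1 - (-1)) = 4
q(2) = 3 + (-1)·(3) + 4·(3)·(2) = 24

24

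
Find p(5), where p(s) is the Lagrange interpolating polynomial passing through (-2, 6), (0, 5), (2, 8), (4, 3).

Evaluate each Lagrange basis at s = 5:
L_0(5) = (5)·(3)·(1)/[(-2)·(-4)·(-6)] = -5/16
L_1(5) = (7)·(3)·(1)/[(2)·(-2)·(-4)] = 21/16
L_2(5) = (7)·(5)·(1)/[(4)·(2)·(-2)] = -35/16
L_3(5) = (7)·(5)·(3)/[(6)·(4)·(2)] = 35/16
Sum: 6·(-5/16) + 5·(21/16) + 8·(-35/16) + 3·(35/16) = -25/4

-25/4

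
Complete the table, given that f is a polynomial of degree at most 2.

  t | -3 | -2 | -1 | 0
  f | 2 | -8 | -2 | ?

The 3 known values determine f uniquely (degree ≤ 2).
L_0(0) = (2)·(1)/[(-1)·(-2)] = 1
L_1(0) = (3)·(1)/[(1)·(-1)] = -3
L_2(0) = (3)·(2)/[(2)·(1)] = 3
Sum: 2·(1) + (-8)·(-3) + (-2)·(3) = 20

20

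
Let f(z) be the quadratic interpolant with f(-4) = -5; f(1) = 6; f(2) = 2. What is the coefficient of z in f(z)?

L_0(z) = (z - 1)(z - 2) / [30] = (1/30)z^2 - (1/10)z + 1/15
L_1(z) = (z + 4)(z - 2) / [-5] = -(1/5)z^2 - (2/5)z + 8/5
L_2(z) = (z + 4)(z - 1) / [6] = (1/6)z^2 + (1/2)z - 2/3
f(z) = (-5)·L_0 + 6·L_1 + 2·L_2
Only the coefficient of z is needed; take it from each L_i and combine:
(-5)·(-1/10) + 6·(-2/5) + 2·(1/2) = -9/10

-9/10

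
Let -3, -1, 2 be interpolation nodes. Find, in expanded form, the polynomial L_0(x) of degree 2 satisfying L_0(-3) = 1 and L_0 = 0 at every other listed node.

L_0(x) = (x + 1)(x - 2) / [(-2)·(-5)]
       = (x^2 - x - 2) / (10)

L_0(x) = (1/10)x^2 - (1/10)x - 1/5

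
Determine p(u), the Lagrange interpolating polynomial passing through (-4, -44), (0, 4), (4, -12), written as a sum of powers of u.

p(u) = -2u^2 + 4u + 4

L_0(u) = u(u - 4) / [32] = (1/32)u^2 - (1/8)u
L_1(u) = (u + 4)(u - 4) / [-16] = -(1/16)u^2 + 1
L_2(u) = (u + 4)u / [32] = (1/32)u^2 + (1/8)u
p(u) = (-44)·L_0 + 4·L_1 + (-12)·L_2
  (-44)·L_0(u) = -(11/8)u^2 + (11/2)u
  4·L_1(u) = -(1/4)u^2 + 4
  (-12)·L_2(u) = -(3/8)u^2 - (3/2)u
Adding term by term: -2u^2 + 4u + 4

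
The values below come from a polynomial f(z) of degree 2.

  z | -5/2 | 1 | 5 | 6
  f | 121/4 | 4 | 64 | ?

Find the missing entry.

The 3 known values determine f uniquely (degree ≤ 2).
Evaluate each Lagrange basis at z = 6:
L_0(6) = (5)·(1)/[(-7/2)·(-15/2)] = 4/21
L_1(6) = (17/2)·(1)/[(7/2)·(-4)] = -17/28
L_2(6) = (17/2)·(5)/[(15/2)·(4)] = 17/12
Sum: 121/4·(4/21) + 4·(-17/28) + 64·(17/12) = 94

94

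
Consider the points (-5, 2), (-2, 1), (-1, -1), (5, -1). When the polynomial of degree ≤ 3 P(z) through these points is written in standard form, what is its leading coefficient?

59/840

The leading coefficient equals the top divided difference P[-5,-2,-1,5].
P[-5,-2] = (1 - 2) / (-2 - (-5)) = -1/3
P[-2,-1] = (-1 - 1) / (-1 - (-2)) = -2
P[-1,5] = (-1 - (-1)) / (5 - (-1)) = 0
P[-5,-2,-1] = (-2 - (-1/3)) / (-1 - (-5)) = -5/12
P[-2,-1,5] = (0 - (-2)) / (5 - (-2)) = 2/7
P[-5,-2,-1,5] = (2/7 - (-5/12)) / (5 - (-5)) = 59/840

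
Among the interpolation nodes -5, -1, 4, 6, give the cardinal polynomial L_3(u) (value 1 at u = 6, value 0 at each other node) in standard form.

L_3(u) = (1/154)u^3 + (1/77)u^2 - (19/154)u - 10/77

L_3(u) = (u + 5)(u + 1)(u - 4) / [(11)·(7)·(2)]
       = (u^3 + 2u^2 - 19u - 20) / (154)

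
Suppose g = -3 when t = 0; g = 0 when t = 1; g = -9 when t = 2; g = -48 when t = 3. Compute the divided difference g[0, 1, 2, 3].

-3

g[0,1] = (0 - (-3)) / (1 - 0) = 3
g[1,2] = (-9 - 0) / (2 - 1) = -9
g[2,3] = (-48 - (-9)) / (3 - 2) = -39
g[0,1,2] = (-9 - 3) / (2 - 0) = -6
g[1,2,3] = (-39 - (-9)) / (3 - 1) = -15
g[0,1,2,3] = (-15 - (-6)) / (3 - 0) = -3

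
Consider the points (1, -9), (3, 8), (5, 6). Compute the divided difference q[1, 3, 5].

q[1,3] = (8 - (-9)) / (3 - 1) = 17/2
q[3,5] = (6 - 8) / (5 - 3) = -1
q[1,3,5] = (-1 - 17/2) / (5 - 1) = -19/8

-19/8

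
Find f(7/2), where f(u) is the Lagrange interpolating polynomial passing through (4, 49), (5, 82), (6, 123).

L_0(7/2) = (-3/2)·(-5/2)/[(-1)·(-2)] = 15/8
L_1(7/2) = (-1/2)·(-5/2)/[(1)·(-1)] = -5/4
L_2(7/2) = (-1/2)·(-3/2)/[(2)·(1)] = 3/8
Sum: 49·(15/8) + 82·(-5/4) + 123·(3/8) = 71/2

71/2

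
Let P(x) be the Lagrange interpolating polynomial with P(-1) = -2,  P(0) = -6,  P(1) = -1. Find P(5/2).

187/8

L_0(5/2) = (5/2)·(3/2)/[(-1)·(-2)] = 15/8
L_1(5/2) = (7/2)·(3/2)/[(1)·(-1)] = -21/4
L_2(5/2) = (7/2)·(5/2)/[(2)·(1)] = 35/8
Sum: (-2)·(15/8) + (-6)·(-21/4) + (-1)·(35/8) = 187/8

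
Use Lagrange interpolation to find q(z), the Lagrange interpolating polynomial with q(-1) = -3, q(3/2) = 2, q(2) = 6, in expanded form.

Build the Lagrange basis polynomials:
L_0(z) = (z - 3/2)(z - 2) / [15/2] = (2/15)z^2 - (7/15)z + 2/5
L_1(z) = (z + 1)(z - 2) / [-5/4] = -(4/5)z^2 + (4/5)z + 8/5
L_2(z) = (z + 1)(z - 3/2) / [3/2] = (2/3)z^2 - (1/3)z - 1
q(z) = (-3)·L_0 + 2·L_1 + 6·L_2
  (-3)·L_0(z) = -(2/5)z^2 + (7/5)z - 6/5
  2·L_1(z) = -(8/5)z^2 + (8/5)z + 16/5
  6·L_2(z) = 4z^2 - 2z - 6
Adding term by term: 2z^2 + z - 4

q(z) = 2z^2 + z - 4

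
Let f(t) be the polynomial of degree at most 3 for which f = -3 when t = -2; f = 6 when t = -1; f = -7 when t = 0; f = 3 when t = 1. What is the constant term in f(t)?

-7

Build the Lagrange basis polynomials:
L_0(t) = (t + 1)t(t - 1) / [-6] = -(1/6)t^3 + (1/6)t
L_1(t) = (t + 2)t(t - 1) / [2] = (1/2)t^3 + (1/2)t^2 - t
L_2(t) = (t + 2)(t + 1)(t - 1) / [-2] = -(1/2)t^3 - t^2 + (1/2)t + 1
L_3(t) = (t + 2)(t + 1)t / [6] = (1/6)t^3 + (1/2)t^2 + (1/3)t
f(t) = (-3)·L_0 + 6·L_1 + (-7)·L_2 + 3·L_3
Only the constant term is needed; take it from each L_i and combine:
(-3)·(0) + 6·(0) + (-7)·(1) + 3·(0) = -7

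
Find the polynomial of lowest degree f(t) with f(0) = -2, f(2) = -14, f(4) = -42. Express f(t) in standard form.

f(t) = -2t^2 - 2t - 2

Build the Lagrange basis polynomials:
L_0(t) = (t - 2)(t - 4) / [8] = (1/8)t^2 - (3/4)t + 1
L_1(t) = t(t - 4) / [-4] = -(1/4)t^2 + t
L_2(t) = t(t - 2) / [8] = (1/8)t^2 - (1/4)t
f(t) = (-2)·L_0 + (-14)·L_1 + (-42)·L_2
  (-2)·L_0(t) = -(1/4)t^2 + (3/2)t - 2
  (-14)·L_1(t) = (7/2)t^2 - 14t
  (-42)·L_2(t) = -(21/4)t^2 + (21/2)t
Adding term by term: -2t^2 - 2t - 2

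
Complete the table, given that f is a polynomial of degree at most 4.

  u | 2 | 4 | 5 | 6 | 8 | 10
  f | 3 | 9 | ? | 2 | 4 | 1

157/32

The 5 known values determine f uniquely (degree ≤ 4).
Evaluate each Lagrange basis at u = 5:
L_0(5) = (1)·(-1)·(-3)·(-5)/[(-2)·(-4)·(-6)·(-8)] = -5/128
L_1(5) = (3)·(-1)·(-3)·(-5)/[(2)·(-2)·(-4)·(-6)] = 15/32
L_2(5) = (3)·(1)·(-3)·(-5)/[(4)·(2)·(-2)·(-4)] = 45/64
L_3(5) = (3)·(1)·(-1)·(-5)/[(6)·(4)·(2)·(-2)] = -5/32
L_4(5) = (3)·(1)·(-1)·(-3)/[(8)·(6)·(4)·(2)] = 3/128
Sum: 3·(-5/128) + 9·(15/32) + 2·(45/64) + 4·(-5/32) + 1·(3/128) = 157/32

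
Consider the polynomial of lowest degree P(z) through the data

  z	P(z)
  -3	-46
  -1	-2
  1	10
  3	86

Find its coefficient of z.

4

Build the Lagrange basis polynomials:
L_0(z) = (z + 1)(z - 1)(z - 3) / [-48] = -(1/48)z^3 + (1/16)z^2 + (1/48)z - 1/16
L_1(z) = (z + 3)(z - 1)(z - 3) / [16] = (1/16)z^3 - (1/16)z^2 - (9/16)z + 9/16
L_2(z) = (z + 3)(z + 1)(z - 3) / [-16] = -(1/16)z^3 - (1/16)z^2 + (9/16)z + 9/16
L_3(z) = (z + 3)(z + 1)(z - 1) / [48] = (1/48)z^3 + (1/16)z^2 - (1/48)z - 1/16
P(z) = (-46)·L_0 + (-2)·L_1 + 10·L_2 + 86·L_3
Only the coefficient of z is needed; take it from each L_i and combine:
(-46)·(1/48) + (-2)·(-9/16) + 10·(9/16) + 86·(-1/48) = 4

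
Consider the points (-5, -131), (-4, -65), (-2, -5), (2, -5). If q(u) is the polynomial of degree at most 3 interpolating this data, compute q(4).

31

L_0(4) = (8)·(6)·(2)/[(-1)·(-3)·(-7)] = -32/7
L_1(4) = (9)·(6)·(2)/[(1)·(-2)·(-6)] = 9
L_2(4) = (9)·(8)·(2)/[(3)·(2)·(-4)] = -6
L_3(4) = (9)·(8)·(6)/[(7)·(6)·(4)] = 18/7
Sum: (-131)·(-32/7) + (-65)·(9) + (-5)·(-6) + (-5)·(18/7) = 31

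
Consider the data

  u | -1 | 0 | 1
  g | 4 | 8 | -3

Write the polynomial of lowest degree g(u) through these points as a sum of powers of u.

g(u) = -(15/2)u^2 - (7/2)u + 8

Newton's divided differences:
g[-1,0] = (8 - 4) / (0 - (-1)) = 4
g[0,1] = (-3 - 8) / (1 - 0) = -11
g[-1,0,1] = (-11 - 4) / (1 - (-1)) = -15/2
g(u) = 4 + 4·(u + 1) + (-15/2)·(u + 1)u
Expanding: g(u) = -(15/2)u^2 - (7/2)u + 8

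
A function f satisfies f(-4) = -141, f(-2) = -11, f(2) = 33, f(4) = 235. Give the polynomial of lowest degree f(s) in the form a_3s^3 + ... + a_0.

Newton's divided differences:
f[-4,-2] = (-11 - (-141)) / (-2 - (-4)) = 65
f[-2,2] = (33 - (-11)) / (2 - (-2)) = 11
f[2,4] = (235 - 33) / (4 - 2) = 101
f[-4,-2,2] = (11 - 65) / (2 - (-4)) = -9
f[-2,2,4] = (101 - 11) / (4 - (-2)) = 15
f[-4,-2,2,4] = (15 - (-9)) / (4 - (-4)) = 3
f(s) = -141 + 65·(s + 4) + (-9)·(s + 4)(s + 2) + 3·(s + 4)(s + 2)(s - 2)
Expanding: f(s) = 3s^3 + 3s^2 - s - 1

f(s) = 3s^3 + 3s^2 - s - 1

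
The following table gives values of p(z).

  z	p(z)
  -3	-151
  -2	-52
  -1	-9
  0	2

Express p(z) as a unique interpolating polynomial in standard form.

Build the Lagrange basis polynomials:
L_0(z) = (z + 2)(z + 1)z / [-6] = -(1/6)z^3 - (1/2)z^2 - (1/3)z
L_1(z) = (z + 3)(z + 1)z / [2] = (1/2)z^3 + 2z^2 + (3/2)z
L_2(z) = (z + 3)(z + 2)z / [-2] = -(1/2)z^3 - (5/2)z^2 - 3z
L_3(z) = (z + 3)(z + 2)(z + 1) / [6] = (1/6)z^3 + z^2 + (11/6)z + 1
p(z) = (-151)·L_0 + (-52)·L_1 + (-9)·L_2 + 2·L_3
  (-151)·L_0(z) = (151/6)z^3 + (151/2)z^2 + (151/3)z
  (-52)·L_1(z) = -26z^3 - 104z^2 - 78z
  (-9)·L_2(z) = (9/2)z^3 + (45/2)z^2 + 27z
  2·L_3(z) = (1/3)z^3 + 2z^2 + (11/3)z + 2
Adding term by term: 4z^3 - 4z^2 + 3z + 2

p(z) = 4z^3 - 4z^2 + 3z + 2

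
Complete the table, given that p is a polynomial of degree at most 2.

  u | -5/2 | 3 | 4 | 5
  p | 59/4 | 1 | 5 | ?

11

The 3 known values determine p uniquely (degree ≤ 2).
L_0(5) = (2)·(1)/[(-11/2)·(-13/2)] = 8/143
L_1(5) = (15/2)·(1)/[(11/2)·(-1)] = -15/11
L_2(5) = (15/2)·(2)/[(13/2)·(1)] = 30/13
Sum: 59/4·(8/143) + 1·(-15/11) + 5·(30/13) = 11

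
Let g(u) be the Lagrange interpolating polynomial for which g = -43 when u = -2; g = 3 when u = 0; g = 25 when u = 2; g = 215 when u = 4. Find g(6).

L_0(6) = (6)·(4)·(2)/[(-2)·(-4)·(-6)] = -1
L_1(6) = (8)·(4)·(2)/[(2)·(-2)·(-4)] = 4
L_2(6) = (8)·(6)·(2)/[(4)·(2)·(-2)] = -6
L_3(6) = (8)·(6)·(4)/[(6)·(4)·(2)] = 4
Sum: (-43)·(-1) + 3·(4) + 25·(-6) + 215·(4) = 765

765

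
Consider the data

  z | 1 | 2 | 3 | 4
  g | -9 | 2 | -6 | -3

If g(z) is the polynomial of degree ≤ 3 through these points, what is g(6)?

Evaluate each Lagrange basis at z = 6:
L_0(6) = (4)·(3)·(2)/[(-1)·(-2)·(-3)] = -4
L_1(6) = (5)·(3)·(2)/[(1)·(-1)·(-2)] = 15
L_2(6) = (5)·(4)·(2)/[(2)·(1)·(-1)] = -20
L_3(6) = (5)·(4)·(3)/[(3)·(2)·(1)] = 10
Sum: (-9)·(-4) + 2·(15) + (-6)·(-20) + (-3)·(10) = 156

156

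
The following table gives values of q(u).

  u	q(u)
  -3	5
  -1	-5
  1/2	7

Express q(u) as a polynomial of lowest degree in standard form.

q(u) = (26/7)u^2 + (69/7)u + 8/7

Newton's divided differences:
q[-3,-1] = (-5 - 5) / (-1 - (-3)) = -5
q[-1,1/2] = (7 - (-5)) / (1/2 - (-1)) = 8
q[-3,-1,1/2] = (8 - (-5)) / (1/2 - (-3)) = 26/7
q(u) = 5 + (-5)·(u + 3) + (26/7)·(u + 3)(u + 1)
Expanding: q(u) = (26/7)u^2 + (69/7)u + 8/7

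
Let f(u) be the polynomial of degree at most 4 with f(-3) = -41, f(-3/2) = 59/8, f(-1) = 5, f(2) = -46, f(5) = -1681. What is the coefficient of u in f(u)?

3

Build the Lagrange basis polynomials:
L_0(u) = (u + 3/2)(u + 1)(u - 2)(u - 5) / [120] = (1/120)u^4 - (3/80)u^3 - (1/20)u^2 + (29/240)u + 1/8
L_1(u) = (u + 3)(u + 1)(u - 2)(u - 5) / [-273/16] = -(16/273)u^4 + (16/91)u^3 + (80/91)u^2 - (304/273)u - 160/91
L_2(u) = (u + 3)(u + 3/2)(u - 2)(u - 5) / [18] = (1/18)u^4 - (5/36)u^3 - (17/18)u^2 + (3/4)u + 5/2
L_3(u) = (u + 3)(u + 3/2)(u + 1)(u - 5) / [-315/2] = -(2/315)u^4 - (1/315)u^3 + (37/315)u^2 + (9/35)u + 1/7
L_4(u) = (u + 3)(u + 3/2)(u + 1)(u - 2) / [936] = (1/936)u^4 + (7/1872)u^3 - (1/468)u^2 - (3/208)u - 1/104
f(u) = (-41)·L_0 + (59/8)·L_1 + 5·L_2 + (-46)·L_3 + (-1681)·L_4
Only the coefficient of u is needed; take it from each L_i and combine:
(-41)·(29/240) + (59/8)·(-304/273) + 5·(3/4) + (-46)·(9/35) + (-1681)·(-3/208) = 3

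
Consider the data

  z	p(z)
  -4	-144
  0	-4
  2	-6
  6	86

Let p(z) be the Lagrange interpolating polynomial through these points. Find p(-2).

-34

Evaluate each Lagrange basis at z = -2:
L_0(-2) = (-2)·(-4)·(-8)/[(-4)·(-6)·(-10)] = 4/15
L_1(-2) = (2)·(-4)·(-8)/[(4)·(-2)·(-6)] = 4/3
L_2(-2) = (2)·(-2)·(-8)/[(6)·(2)·(-4)] = -2/3
L_3(-2) = (2)·(-2)·(-4)/[(10)·(6)·(4)] = 1/15
Sum: (-144)·(4/15) + (-4)·(4/3) + (-6)·(-2/3) + 86·(1/15) = -34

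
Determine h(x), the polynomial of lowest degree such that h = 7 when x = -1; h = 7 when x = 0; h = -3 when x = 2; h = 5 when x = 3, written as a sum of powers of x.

h(x) = (3/2)x^3 - (19/6)x^2 - (14/3)x + 7

Newton's divided differences:
h[-1,0] = (7 - 7) / (0 - (-1)) = 0
h[0,2] = (-3 - 7) / (2 - 0) = -5
h[2,3] = (5 - (-3)) / (3 - 2) = 8
h[-1,0,2] = (-5 - 0) / (2 - (-1)) = -5/3
h[0,2,3] = (8 - (-5)) / (3 - 0) = 13/3
h[-1,0,2,3] = (13/3 - (-5/3)) / (3 - (-1)) = 3/2
h(x) = 7 + (-5/3)·(x + 1)x + (3/2)·(x + 1)x(x - 2)
Expanding: h(x) = (3/2)x^3 - (19/6)x^2 - (14/3)x + 7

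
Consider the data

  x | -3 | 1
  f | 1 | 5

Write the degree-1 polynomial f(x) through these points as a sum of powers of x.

L_0(x) = (x - 1) / [-4] = -(1/4)x + 1/4
L_1(x) = (x + 3) / [4] = (1/4)x + 3/4
f(x) = 1·L_0 + 5·L_1
  1·L_0(x) = -(1/4)x + 1/4
  5·L_1(x) = (5/4)x + 15/4
Adding term by term: x + 4

f(x) = x + 4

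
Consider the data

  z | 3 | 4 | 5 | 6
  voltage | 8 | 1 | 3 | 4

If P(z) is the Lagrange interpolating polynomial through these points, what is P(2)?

Evaluate each Lagrange basis at z = 2:
L_0(2) = (-2)·(-3)·(-4)/[(-1)·(-2)·(-3)] = 4
L_1(2) = (-1)·(-3)·(-4)/[(1)·(-1)·(-2)] = -6
L_2(2) = (-1)·(-2)·(-4)/[(2)·(1)·(-1)] = 4
L_3(2) = (-1)·(-2)·(-3)/[(3)·(2)·(1)] = -1
Sum: 8·(4) + 1·(-6) + 3·(4) + 4·(-1) = 34

34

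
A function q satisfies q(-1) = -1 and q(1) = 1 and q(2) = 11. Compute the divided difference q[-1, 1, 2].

q[-1,1] = (1 - (-1)) / (1 - (-1)) = 1
q[1,2] = (11 - 1) / (2 - 1) = 10
q[-1,1,2] = (10 - 1) / (2 - (-1)) = 3

3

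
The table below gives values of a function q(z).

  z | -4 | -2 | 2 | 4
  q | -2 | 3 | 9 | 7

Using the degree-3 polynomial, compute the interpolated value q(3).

823/96

Evaluate each Lagrange basis at z = 3:
L_0(3) = (5)·(1)·(-1)/[(-2)·(-6)·(-8)] = 5/96
L_1(3) = (7)·(1)·(-1)/[(2)·(-4)·(-6)] = -7/48
L_2(3) = (7)·(5)·(-1)/[(6)·(4)·(-2)] = 35/48
L_3(3) = (7)·(5)·(1)/[(8)·(6)·(2)] = 35/96
Sum: (-2)·(5/96) + 3·(-7/48) + 9·(35/48) + 7·(35/96) = 823/96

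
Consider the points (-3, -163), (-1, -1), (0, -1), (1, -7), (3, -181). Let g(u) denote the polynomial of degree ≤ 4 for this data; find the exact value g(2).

-43

Evaluate each Lagrange basis at u = 2:
L_0(2) = (3)·(2)·(1)·(-1)/[(-2)·(-3)·(-4)·(-6)] = -1/24
L_1(2) = (5)·(2)·(1)·(-1)/[(2)·(-1)·(-2)·(-4)] = 5/8
L_2(2) = (5)·(3)·(1)·(-1)/[(3)·(1)·(-1)·(-3)] = -5/3
L_3(2) = (5)·(3)·(2)·(-1)/[(4)·(2)·(1)·(-2)] = 15/8
L_4(2) = (5)·(3)·(2)·(1)/[(6)·(4)·(3)·(2)] = 5/24
Sum: (-163)·(-1/24) + (-1)·(5/8) + (-1)·(-5/3) + (-7)·(15/8) + (-181)·(5/24) = -43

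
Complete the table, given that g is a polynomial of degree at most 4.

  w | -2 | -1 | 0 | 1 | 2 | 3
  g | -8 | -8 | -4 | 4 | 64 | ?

272

The 5 known values determine g uniquely (degree ≤ 4).
Evaluate each Lagrange basis at w = 3:
L_0(3) = (4)·(3)·(2)·(1)/[(-1)·(-2)·(-3)·(-4)] = 1
L_1(3) = (5)·(3)·(2)·(1)/[(1)·(-1)·(-2)·(-3)] = -5
L_2(3) = (5)·(4)·(2)·(1)/[(2)·(1)·(-1)·(-2)] = 10
L_3(3) = (5)·(4)·(3)·(1)/[(3)·(2)·(1)·(-1)] = -10
L_4(3) = (5)·(4)·(3)·(2)/[(4)·(3)·(2)·(1)] = 5
Sum: (-8)·(1) + (-8)·(-5) + (-4)·(10) + 4·(-10) + 64·(5) = 272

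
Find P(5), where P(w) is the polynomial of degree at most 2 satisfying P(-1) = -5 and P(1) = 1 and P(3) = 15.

L_0(5) = (4)·(2)/[(-2)·(-4)] = 1
L_1(5) = (6)·(2)/[(2)·(-2)] = -3
L_2(5) = (6)·(4)/[(4)·(2)] = 3
Sum: (-5)·(1) + 1·(-3) + 15·(3) = 37

37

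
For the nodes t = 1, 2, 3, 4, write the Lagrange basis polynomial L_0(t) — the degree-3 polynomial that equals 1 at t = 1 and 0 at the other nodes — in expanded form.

L_0(t) = -(1/6)t^3 + (3/2)t^2 - (13/3)t + 4

L_0(t) = (t - 2)(t - 3)(t - 4) / [(-1)·(-2)·(-3)]
       = (t^3 - 9t^2 + 26t - 24) / (-6)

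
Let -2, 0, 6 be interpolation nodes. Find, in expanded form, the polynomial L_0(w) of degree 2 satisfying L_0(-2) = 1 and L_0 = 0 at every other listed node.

L_0(w) = w(w - 6) / [(-2)·(-8)]
       = (w^2 - 6w) / (16)

L_0(w) = (1/16)w^2 - (3/8)w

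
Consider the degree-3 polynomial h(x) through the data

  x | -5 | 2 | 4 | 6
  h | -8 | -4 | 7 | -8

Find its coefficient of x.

206/21

L_0(x) = (x - 2)(x - 4)(x - 6) / [-693] = -(1/693)x^3 + (4/231)x^2 - (4/63)x + 16/231
L_1(x) = (x + 5)(x - 4)(x - 6) / [56] = (1/56)x^3 - (5/56)x^2 - (13/28)x + 15/7
L_2(x) = (x + 5)(x - 2)(x - 6) / [-36] = -(1/36)x^3 + (1/12)x^2 + (7/9)x - 5/3
L_3(x) = (x + 5)(x - 2)(x - 4) / [88] = (1/88)x^3 - (1/88)x^2 - (1/4)x + 5/11
h(x) = (-8)·L_0 + (-4)·L_1 + 7·L_2 + (-8)·L_3
Only the coefficient of x is needed; take it from each L_i and combine:
(-8)·(-4/63) + (-4)·(-13/28) + 7·(7/9) + (-8)·(-1/4) = 206/21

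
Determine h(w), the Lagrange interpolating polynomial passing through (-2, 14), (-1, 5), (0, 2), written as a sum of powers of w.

h(w) = 3w^2 + 2

Build the Lagrange basis polynomials:
L_0(w) = (w + 1)w / [2] = (1/2)w^2 + (1/2)w
L_1(w) = (w + 2)w / [-1] = -w^2 - 2w
L_2(w) = (w + 2)(w + 1) / [2] = (1/2)w^2 + (3/2)w + 1
h(w) = 14·L_0 + 5·L_1 + 2·L_2
  14·L_0(w) = 7w^2 + 7w
  5·L_1(w) = -5w^2 - 10w
  2·L_2(w) = w^2 + 3w + 2
Adding term by term: 3w^2 + 2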